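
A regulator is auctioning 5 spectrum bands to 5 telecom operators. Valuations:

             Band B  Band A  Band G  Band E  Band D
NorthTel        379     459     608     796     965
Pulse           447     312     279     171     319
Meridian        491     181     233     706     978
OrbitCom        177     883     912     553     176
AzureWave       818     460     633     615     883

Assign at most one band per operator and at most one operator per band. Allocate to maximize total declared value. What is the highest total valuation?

Optimal: NorthTel→Band E ($796M), Pulse→Band A ($312M), Meridian→Band D ($978M), OrbitCom→Band G ($912M), AzureWave→Band B ($818M) — total 796+312+978+912+818 = $3816M.
Row-greedy (each operator in turn takes its best remaining band) gives $3490M, worse by 326.
Next-best assignment: NorthTel→Band E, Pulse→Band G, Meridian→Band D, OrbitCom→Band A, AzureWave→Band B = $3754M.
Swapping OrbitCom↔Meridian (OrbitCom→Band D $176M, Meridian→Band G $233M) loses 1481.

Maximum total: $3816M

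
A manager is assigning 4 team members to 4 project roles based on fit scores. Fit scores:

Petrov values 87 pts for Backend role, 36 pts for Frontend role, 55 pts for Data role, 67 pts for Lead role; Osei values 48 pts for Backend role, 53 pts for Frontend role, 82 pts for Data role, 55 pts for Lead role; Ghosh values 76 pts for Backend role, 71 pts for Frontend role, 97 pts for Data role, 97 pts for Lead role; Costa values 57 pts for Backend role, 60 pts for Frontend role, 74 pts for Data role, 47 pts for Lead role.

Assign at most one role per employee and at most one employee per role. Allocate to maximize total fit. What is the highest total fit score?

Maximum total: 326 pts

Treat this as an assignment problem: match each employee to one role.
Optimal: Petrov→Backend role (87 pts), Osei→Data role (82 pts), Ghosh→Lead role (97 pts), Costa→Frontend role (60 pts) — total 87+82+97+60 = 326 pts.
Column-greedy (each role in turn goes to its best remaining employee) gives 287 pts, worse by 39.
Next-best assignment: Petrov→Backend role, Osei→Frontend role, Ghosh→Lead role, Costa→Data role = 311 pts.
Swapping Osei↔Ghosh (Osei→Lead role 55 pts, Ghosh→Data role 97 pts) loses 27.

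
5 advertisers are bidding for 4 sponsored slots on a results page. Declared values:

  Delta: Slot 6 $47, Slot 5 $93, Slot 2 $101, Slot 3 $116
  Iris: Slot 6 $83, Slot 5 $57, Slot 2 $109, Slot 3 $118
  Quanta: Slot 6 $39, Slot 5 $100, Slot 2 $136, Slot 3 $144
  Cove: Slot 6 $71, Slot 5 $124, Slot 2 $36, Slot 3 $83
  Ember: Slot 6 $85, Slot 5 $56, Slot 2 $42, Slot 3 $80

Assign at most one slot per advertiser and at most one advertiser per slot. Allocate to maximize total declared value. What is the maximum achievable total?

Max total: $463

Optimal: Ember→Slot 6 ($85), Cove→Slot 5 ($124), Quanta→Slot 2 ($136), Iris→Slot 3 ($118) — total 85+124+136+118 = $463.
Next-best assignment: Ember→Slot 6, Cove→Slot 5, Iris→Slot 2, Quanta→Slot 3 = $462.
Swapping Quanta↔Cove (Quanta→Slot 5 $100, Cove→Slot 2 $36) loses 124.
Checked against all permutations: $463 is optimal.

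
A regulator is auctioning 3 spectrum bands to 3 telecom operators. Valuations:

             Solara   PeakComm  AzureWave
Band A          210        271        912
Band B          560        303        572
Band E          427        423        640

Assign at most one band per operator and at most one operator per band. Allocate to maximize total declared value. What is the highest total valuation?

Optimal: Solara→Band B ($560M), PeakComm→Band E ($423M), AzureWave→Band A ($912M) — total 560+423+912 = $1895M.
Next-best assignment: Solara→Band E, PeakComm→Band B, AzureWave→Band A = $1642M.

Max total: $1895M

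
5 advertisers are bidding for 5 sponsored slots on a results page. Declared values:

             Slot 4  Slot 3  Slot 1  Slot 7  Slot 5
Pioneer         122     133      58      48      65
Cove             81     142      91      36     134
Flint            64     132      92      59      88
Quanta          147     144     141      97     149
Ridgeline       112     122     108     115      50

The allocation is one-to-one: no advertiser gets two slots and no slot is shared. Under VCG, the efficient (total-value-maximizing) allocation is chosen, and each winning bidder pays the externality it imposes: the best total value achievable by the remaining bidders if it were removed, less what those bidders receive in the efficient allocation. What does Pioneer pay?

Efficient allocation: Pioneer→Slot 4 ($122), Cove→Slot 5 ($134), Flint→Slot 3 ($132), Quanta→Slot 1 ($141), Ridgeline→Slot 7 ($115); total welfare W = $644.
Pioneer receives Slot 4 at value $122, so the others get W − 122 = $522.
Without Pioneer: best allocation of the remaining 4 bidders over all 5 slots is Cove→Slot 5 ($134), Flint→Slot 3 ($132), Quanta→Slot 4 ($147), Ridgeline→Slot 7 ($115), total $528.
VCG payment = (others' best without Pioneer) − (others' welfare with Pioneer) = 528 − 522 = $6.

Pioneer pays $6.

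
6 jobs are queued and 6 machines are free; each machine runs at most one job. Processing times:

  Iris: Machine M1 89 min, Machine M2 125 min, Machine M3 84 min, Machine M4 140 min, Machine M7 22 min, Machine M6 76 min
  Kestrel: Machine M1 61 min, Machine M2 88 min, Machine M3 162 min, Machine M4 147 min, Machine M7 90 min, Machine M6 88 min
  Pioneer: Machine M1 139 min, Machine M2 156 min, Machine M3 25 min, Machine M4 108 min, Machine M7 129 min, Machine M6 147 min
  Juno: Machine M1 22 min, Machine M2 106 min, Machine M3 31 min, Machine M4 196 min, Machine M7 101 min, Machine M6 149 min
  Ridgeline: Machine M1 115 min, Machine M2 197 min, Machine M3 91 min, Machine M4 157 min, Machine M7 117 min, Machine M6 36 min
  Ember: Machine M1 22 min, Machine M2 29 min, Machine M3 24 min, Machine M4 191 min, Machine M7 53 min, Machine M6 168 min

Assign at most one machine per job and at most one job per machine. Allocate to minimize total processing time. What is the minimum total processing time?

Optimal: Iris→Machine M7 (22 min), Kestrel→Machine M4 (147 min), Pioneer→Machine M3 (25 min), Juno→Machine M1 (22 min), Ridgeline→Machine M6 (36 min), Ember→Machine M2 (29 min) — total 22+147+25+22+36+29 = 281 min.
Next-best assignment: Iris→Machine M7, Kestrel→Machine M1, Pioneer→Machine M4, Juno→Machine M3, Ridgeline→Machine M6, Ember→Machine M2 = 287 min.
Swapping Pioneer↔Juno (Pioneer→Machine M1 139 min, Juno→Machine M3 31 min) adds 123.

Min total: 281 min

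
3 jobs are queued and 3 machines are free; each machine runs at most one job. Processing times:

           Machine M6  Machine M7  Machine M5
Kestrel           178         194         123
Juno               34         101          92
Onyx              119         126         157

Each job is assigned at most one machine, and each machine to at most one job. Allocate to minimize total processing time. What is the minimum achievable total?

Minimum total: 283 min

This is a one-to-one assignment (minimum-cost bipartite matching).
Optimal: Kestrel→Machine M5 (123 min), Juno→Machine M6 (34 min), Onyx→Machine M7 (126 min) — total 123+34+126 = 283 min.
Next-best assignment: Kestrel→Machine M5, Juno→Machine M7, Onyx→Machine M6 = 343 min.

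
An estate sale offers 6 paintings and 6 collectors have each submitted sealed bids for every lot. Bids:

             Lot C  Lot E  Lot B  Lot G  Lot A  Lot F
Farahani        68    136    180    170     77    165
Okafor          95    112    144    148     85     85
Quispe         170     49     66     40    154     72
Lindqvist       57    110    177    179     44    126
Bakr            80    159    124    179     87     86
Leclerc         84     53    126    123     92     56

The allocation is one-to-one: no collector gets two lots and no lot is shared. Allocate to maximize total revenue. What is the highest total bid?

Optimal: Farahani→Lot F ($165), Okafor→Lot G ($148), Quispe→Lot C ($170), Lindqvist→Lot B ($177), Bakr→Lot E ($159), Leclerc→Lot A ($92) — total 165+148+170+177+159+92 = $911.
Row-greedy (each collector in turn takes its best remaining lot) gives $875, worse by 36.

Maximum total: $911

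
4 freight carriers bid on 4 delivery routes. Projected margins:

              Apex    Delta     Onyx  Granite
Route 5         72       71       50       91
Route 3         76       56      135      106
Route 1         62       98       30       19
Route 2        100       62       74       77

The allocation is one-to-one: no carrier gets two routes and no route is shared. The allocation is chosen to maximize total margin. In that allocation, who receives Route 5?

Granite receives Route 5.

Optimal: Apex→Route 2 ($100k), Delta→Route 1 ($98k), Onyx→Route 3 ($135k), Granite→Route 5 ($91k) — total 100+98+135+91 = $424k.
Next-best assignment: Apex→Route 5, Delta→Route 1, Onyx→Route 3, Granite→Route 2 = $382k.
Swapping Delta↔Apex (Delta→Route 2 $62k, Apex→Route 1 $62k) loses 74.
Granite's own top route is Route 3 ($106k), but forcing Granite→Route 3 and reassigning the rest optimally gives only $354k — worse by 70.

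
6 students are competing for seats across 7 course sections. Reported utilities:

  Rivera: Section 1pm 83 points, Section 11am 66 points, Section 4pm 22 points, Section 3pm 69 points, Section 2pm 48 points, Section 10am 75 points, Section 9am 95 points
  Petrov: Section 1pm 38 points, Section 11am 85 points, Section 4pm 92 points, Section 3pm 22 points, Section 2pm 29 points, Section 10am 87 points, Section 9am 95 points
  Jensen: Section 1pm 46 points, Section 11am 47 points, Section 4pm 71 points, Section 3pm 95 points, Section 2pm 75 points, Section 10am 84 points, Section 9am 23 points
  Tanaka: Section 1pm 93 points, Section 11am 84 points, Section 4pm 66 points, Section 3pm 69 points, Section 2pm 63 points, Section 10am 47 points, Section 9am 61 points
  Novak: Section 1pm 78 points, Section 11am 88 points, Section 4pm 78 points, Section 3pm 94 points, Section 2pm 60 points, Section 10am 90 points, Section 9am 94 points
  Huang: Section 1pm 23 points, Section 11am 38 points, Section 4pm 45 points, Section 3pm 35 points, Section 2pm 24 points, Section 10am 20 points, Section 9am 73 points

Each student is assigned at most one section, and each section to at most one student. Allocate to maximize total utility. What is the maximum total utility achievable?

Optimal: Rivera→Section 1pm (83 points), Petrov→Section 4pm (92 points), Jensen→Section 3pm (95 points), Tanaka→Section 11am (84 points), Novak→Section 10am (90 points), Huang→Section 9am (73 points) — total 83+92+95+84+90+73 = 517 points.
Column-greedy (each section in turn goes to its best remaining student) gives 436 points, worse by 81.
Next-best assignment: Rivera→Section 10am, Petrov→Section 4pm, Jensen→Section 3pm, Tanaka→Section 1pm, Novak→Section 11am, Huang→Section 9am = 516 points.
Swapping Jensen↔Petrov (Jensen→Section 4pm 71 points, Petrov→Section 3pm 22 points) loses 94.

Maximum total: 517 points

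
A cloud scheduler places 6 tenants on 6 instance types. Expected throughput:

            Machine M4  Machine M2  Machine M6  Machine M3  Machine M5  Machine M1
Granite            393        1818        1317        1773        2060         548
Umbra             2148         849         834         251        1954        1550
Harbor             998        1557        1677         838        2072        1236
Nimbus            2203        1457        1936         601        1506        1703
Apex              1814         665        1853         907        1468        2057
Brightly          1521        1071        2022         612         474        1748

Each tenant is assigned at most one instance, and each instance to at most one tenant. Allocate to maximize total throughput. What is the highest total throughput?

Maximum total: 11566 ops/s

Optimal: Granite→Machine M3 (1773 ops/s), Umbra→Machine M5 (1954 ops/s), Harbor→Machine M2 (1557 ops/s), Nimbus→Machine M4 (2203 ops/s), Apex→Machine M1 (2057 ops/s), Brightly→Machine M6 (2022 ops/s) — total 1773+1954+1557+2203+2057+2022 = 11566 ops/s.
Row-greedy (each tenant in turn takes its best remaining instance) gives 9566 ops/s, worse by 2000.
No other one-to-one assignment exceeds 11566 ops/s.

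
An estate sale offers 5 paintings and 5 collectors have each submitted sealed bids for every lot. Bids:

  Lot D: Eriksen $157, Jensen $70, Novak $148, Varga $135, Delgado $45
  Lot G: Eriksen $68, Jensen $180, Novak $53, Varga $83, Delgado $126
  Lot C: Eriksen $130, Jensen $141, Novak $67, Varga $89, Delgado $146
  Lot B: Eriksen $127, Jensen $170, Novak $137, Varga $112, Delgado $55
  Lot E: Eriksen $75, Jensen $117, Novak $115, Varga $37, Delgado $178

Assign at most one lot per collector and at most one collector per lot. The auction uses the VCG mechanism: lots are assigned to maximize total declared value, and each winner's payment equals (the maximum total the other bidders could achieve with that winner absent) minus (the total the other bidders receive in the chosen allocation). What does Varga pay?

Varga pays $27.

Efficient allocation: Eriksen→Lot C ($130), Jensen→Lot G ($180), Novak→Lot B ($137), Varga→Lot D ($135), Delgado→Lot E ($178); total welfare W = $760.
Varga receives Lot D at value $135, so the others get W − 135 = $625.
Without Varga: best allocation of the remaining 4 bidders over all 5 lots is Eriksen→Lot D ($157), Jensen→Lot G ($180), Novak→Lot B ($137), Delgado→Lot E ($178), total $652.
VCG payment = (others' best without Varga) − (others' welfare with Varga) = 652 − 625 = $27.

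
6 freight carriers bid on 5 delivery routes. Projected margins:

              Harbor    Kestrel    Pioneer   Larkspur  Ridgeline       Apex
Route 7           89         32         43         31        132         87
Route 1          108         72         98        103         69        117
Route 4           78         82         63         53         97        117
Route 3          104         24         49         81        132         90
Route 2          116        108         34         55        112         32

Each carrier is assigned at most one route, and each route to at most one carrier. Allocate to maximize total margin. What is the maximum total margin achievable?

Optimal: Ridgeline→Route 7 ($132k), Larkspur→Route 1 ($103k), Apex→Route 4 ($117k), Harbor→Route 3 ($104k), Kestrel→Route 2 ($108k) — total 132+103+117+104+108 = $564k.
Max-entry greedy (repeatedly take the single best remaining cell) gives $528k, worse by 36.
No other one-to-one assignment exceeds $564k.

Maximum total: $564k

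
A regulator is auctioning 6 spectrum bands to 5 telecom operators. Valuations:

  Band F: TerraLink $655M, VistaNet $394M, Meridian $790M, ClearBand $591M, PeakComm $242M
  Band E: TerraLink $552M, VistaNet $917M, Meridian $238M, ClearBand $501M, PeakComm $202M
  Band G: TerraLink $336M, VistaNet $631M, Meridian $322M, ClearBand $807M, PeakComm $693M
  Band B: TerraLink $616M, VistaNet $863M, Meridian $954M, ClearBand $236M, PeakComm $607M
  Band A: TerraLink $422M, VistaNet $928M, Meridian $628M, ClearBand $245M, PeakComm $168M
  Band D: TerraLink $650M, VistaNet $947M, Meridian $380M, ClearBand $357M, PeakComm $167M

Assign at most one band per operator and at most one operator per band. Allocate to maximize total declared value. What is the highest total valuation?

Maximum total: $3816M

Optimal: TerraLink→Band D ($650M), VistaNet→Band A ($928M), Meridian→Band B ($954M), ClearBand→Band F ($591M), PeakComm→Band G ($693M) — total 650+928+954+591+693 = $3816M.
Row-greedy (each operator in turn takes its best remaining band) gives $3565M, worse by 251.
Swapping VistaNet↔ClearBand (VistaNet→Band F $394M, ClearBand→Band A $245M) loses 880.
No other one-to-one assignment exceeds $3816M.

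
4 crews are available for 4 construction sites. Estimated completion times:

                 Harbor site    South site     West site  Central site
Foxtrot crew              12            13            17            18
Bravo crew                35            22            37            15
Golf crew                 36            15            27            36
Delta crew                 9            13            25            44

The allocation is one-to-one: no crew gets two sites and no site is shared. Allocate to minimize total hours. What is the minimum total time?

Min total: 56 hours

Optimal: Foxtrot crew→West site (17 hours), Bravo crew→Central site (15 hours), Golf crew→South site (15 hours), Delta crew→Harbor site (9 hours) — total 17+15+15+9 = 56 hours.
Row-greedy (each crew in turn takes its cheapest remaining site) gives 67 hours, worse by 11.
Swapping Delta crew↔Golf crew (Delta crew→South site 13 hours, Golf crew→Harbor site 36 hours) adds 25.
Checked against all permutations: 56 hours is optimal.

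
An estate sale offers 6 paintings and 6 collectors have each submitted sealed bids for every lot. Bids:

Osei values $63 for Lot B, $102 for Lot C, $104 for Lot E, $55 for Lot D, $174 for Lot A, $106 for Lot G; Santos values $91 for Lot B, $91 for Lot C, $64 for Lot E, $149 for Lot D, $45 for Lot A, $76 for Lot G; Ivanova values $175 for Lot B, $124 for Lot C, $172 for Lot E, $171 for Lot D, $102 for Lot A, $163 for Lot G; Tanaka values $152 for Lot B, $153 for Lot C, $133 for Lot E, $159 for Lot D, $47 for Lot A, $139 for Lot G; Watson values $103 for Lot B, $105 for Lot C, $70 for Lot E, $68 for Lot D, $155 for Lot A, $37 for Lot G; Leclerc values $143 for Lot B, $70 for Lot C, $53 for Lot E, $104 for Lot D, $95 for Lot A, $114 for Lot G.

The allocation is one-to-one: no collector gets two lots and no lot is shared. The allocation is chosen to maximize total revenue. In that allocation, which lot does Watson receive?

Watson receives Lot C.

Treat this as an assignment problem: match each collector to one lot.
Optimal: Osei→Lot A ($174), Santos→Lot D ($149), Ivanova→Lot E ($172), Tanaka→Lot G ($139), Watson→Lot C ($105), Leclerc→Lot B ($143) — total 174+149+172+139+105+143 = $882.
Column-greedy (each lot in turn goes to its best remaining collector) gives $850, worse by 32.
Swapping Tanaka↔Watson (Tanaka→Lot C $153, Watson→Lot G $37) loses 54.
Every other assignment is strictly worse.
Watson's own top lot is Lot A ($155), but forcing Watson→Lot A and reassigning the rest optimally gives only $878 — worse by 4.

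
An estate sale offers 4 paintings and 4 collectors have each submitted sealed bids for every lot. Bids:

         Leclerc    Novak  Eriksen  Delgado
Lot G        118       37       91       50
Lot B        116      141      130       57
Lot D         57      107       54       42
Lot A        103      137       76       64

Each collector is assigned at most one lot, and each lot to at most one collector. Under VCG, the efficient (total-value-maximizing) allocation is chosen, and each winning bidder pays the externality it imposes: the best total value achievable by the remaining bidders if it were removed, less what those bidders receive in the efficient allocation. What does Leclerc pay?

Efficient allocation: Leclerc→Lot G ($118), Novak→Lot A ($137), Eriksen→Lot B ($130), Delgado→Lot D ($42); total welfare W = $427.
Leclerc receives Lot G at value $118, so the others get W − 118 = $309.
Without Leclerc: best allocation of the remaining 3 bidders over all 4 lots is Novak→Lot A ($137), Eriksen→Lot B ($130), Delgado→Lot G ($50), total $317.
VCG payment = (others' best without Leclerc) − (others' welfare with Leclerc) = 317 − 309 = $8.

Leclerc pays $8.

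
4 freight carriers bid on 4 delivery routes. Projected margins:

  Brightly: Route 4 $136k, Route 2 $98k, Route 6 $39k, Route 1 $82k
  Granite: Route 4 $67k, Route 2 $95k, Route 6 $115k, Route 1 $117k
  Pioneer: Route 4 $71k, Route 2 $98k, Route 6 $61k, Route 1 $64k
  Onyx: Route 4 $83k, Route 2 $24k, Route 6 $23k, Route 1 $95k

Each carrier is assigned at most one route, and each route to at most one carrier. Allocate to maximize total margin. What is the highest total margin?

Max total: $444k

Treat this as an assignment problem: match each carrier to one route.
Optimal: Brightly→Route 4 ($136k), Granite→Route 6 ($115k), Pioneer→Route 2 ($98k), Onyx→Route 1 ($95k) — total 136+115+98+95 = $444k.
Max-entry greedy (repeatedly take the single best remaining cell) gives $374k, worse by 70.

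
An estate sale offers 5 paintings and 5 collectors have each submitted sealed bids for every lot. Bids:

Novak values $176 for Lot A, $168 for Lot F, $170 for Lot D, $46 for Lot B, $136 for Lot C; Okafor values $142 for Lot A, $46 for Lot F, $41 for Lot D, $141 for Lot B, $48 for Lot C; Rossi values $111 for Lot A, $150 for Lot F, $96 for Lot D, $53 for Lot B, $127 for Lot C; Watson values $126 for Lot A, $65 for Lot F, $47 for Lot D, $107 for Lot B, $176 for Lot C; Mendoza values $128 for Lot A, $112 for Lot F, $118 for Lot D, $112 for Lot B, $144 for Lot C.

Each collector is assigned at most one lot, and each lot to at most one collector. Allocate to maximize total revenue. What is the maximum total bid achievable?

Optimal: Novak→Lot D ($170), Okafor→Lot B ($141), Rossi→Lot F ($150), Watson→Lot C ($176), Mendoza→Lot A ($128) — total 170+141+150+176+128 = $765.
Row-greedy (each collector in turn takes its best remaining lot) gives $761, worse by 4.
Swapping Rossi↔Watson (Rossi→Lot C $127, Watson→Lot F $65) loses 134.
Checked against all permutations: $765 is optimal.

Maximum total: $765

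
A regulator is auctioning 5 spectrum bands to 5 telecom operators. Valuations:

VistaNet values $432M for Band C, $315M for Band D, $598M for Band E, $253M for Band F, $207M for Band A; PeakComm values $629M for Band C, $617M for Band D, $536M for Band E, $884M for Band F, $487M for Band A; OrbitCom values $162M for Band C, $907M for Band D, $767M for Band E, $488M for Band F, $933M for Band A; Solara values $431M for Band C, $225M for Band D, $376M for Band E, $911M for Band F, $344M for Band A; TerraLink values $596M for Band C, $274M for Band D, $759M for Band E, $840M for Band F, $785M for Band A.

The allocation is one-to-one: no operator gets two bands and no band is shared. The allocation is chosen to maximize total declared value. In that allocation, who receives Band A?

TerraLink receives Band A.

This is the linear assignment problem.
Optimal: VistaNet→Band E ($598M), PeakComm→Band C ($629M), OrbitCom→Band D ($907M), Solara→Band F ($911M), TerraLink→Band A ($785M) — total 598+629+907+911+785 = $3830M.
Column-greedy (each band in turn goes to its best remaining operator) gives $3413M, worse by 417.
No other one-to-one assignment exceeds $3830M.
TerraLink's own top band is Band F ($840M), but forcing TerraLink→Band F and reassigning the rest optimally gives only $3419M — worse by 411.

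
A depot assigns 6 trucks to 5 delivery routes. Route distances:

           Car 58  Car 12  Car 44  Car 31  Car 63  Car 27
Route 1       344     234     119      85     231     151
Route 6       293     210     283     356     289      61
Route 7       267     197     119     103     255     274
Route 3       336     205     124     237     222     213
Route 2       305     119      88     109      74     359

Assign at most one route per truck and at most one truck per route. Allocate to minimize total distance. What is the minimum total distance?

Treat this as an assignment problem: match each truck to one route.
Optimal: Car 31→Route 1 (85 km), Car 27→Route 6 (61 km), Car 12→Route 7 (197 km), Car 44→Route 3 (124 km), Car 63→Route 2 (74 km) — total 85+61+197+124+74 = 541 km.
Column-greedy (each route in turn goes to its cheapest remaining truck) gives 544 km, worse by 3.
Next-best assignment: Car 31→Route 1, Car 27→Route 6, Car 44→Route 7, Car 12→Route 3, Car 63→Route 2 = 544 km.

Min total: 541 km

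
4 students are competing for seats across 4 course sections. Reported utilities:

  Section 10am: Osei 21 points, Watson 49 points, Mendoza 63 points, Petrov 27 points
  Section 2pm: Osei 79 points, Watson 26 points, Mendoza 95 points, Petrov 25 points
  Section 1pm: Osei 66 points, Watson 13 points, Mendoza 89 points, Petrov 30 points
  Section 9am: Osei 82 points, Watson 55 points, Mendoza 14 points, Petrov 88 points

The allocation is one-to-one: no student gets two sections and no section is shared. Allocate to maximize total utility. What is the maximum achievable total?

Max total: 305 points

Optimal: Osei→Section 2pm (79 points), Watson→Section 10am (49 points), Mendoza→Section 1pm (89 points), Petrov→Section 9am (88 points) — total 79+49+89+88 = 305 points.
Row-greedy (each student in turn takes its best remaining section) gives 256 points, worse by 49.
Swapping Watson↔Petrov (Watson→Section 9am 55 points, Petrov→Section 10am 27 points) loses 55.
Checked against all permutations: 305 points is optimal.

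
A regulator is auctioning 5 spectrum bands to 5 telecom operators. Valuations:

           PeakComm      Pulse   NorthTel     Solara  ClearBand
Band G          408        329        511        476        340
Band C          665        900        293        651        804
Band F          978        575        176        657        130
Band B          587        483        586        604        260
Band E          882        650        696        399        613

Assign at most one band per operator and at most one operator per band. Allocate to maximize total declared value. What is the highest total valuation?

Optimal: PeakComm→Band F ($978M), Pulse→Band C ($900M), NorthTel→Band G ($511M), Solara→Band B ($604M), ClearBand→Band E ($613M) — total 978+900+511+604+613 = $3606M.
Max-entry greedy (repeatedly take the single best remaining cell) gives $3518M, worse by 88.
Next-best assignment: PeakComm→Band F, Pulse→Band C, NorthTel→Band B, Solara→Band G, ClearBand→Band E = $3553M.
Swapping Pulse↔NorthTel (Pulse→Band G $329M, NorthTel→Band C $293M) loses 789.

Max total: $3606M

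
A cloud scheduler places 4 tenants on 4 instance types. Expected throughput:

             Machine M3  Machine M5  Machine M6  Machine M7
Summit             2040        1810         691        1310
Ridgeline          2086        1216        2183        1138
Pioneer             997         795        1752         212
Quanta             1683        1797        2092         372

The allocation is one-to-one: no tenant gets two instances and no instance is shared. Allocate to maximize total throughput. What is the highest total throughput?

Max total: 6945 ops/s

Optimal: Summit→Machine M7 (1310 ops/s), Ridgeline→Machine M3 (2086 ops/s), Pioneer→Machine M6 (1752 ops/s), Quanta→Machine M5 (1797 ops/s) — total 1310+2086+1752+1797 = 6945 ops/s.
Next-best assignment: Summit→Machine M3, Ridgeline→Machine M7, Pioneer→Machine M6, Quanta→Machine M5 = 6727 ops/s.
Swapping Pioneer↔Quanta (Pioneer→Machine M5 795 ops/s, Quanta→Machine M6 2092 ops/s) loses 662.
Checked against all permutations: 6945 ops/s is optimal.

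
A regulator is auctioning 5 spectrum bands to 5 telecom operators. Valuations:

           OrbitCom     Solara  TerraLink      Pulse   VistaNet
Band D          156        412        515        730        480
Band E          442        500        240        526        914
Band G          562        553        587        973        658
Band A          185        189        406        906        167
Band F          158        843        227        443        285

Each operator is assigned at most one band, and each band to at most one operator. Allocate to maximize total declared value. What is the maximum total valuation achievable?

This is the linear assignment problem.
Optimal: OrbitCom→Band G ($562M), Solara→Band F ($843M), TerraLink→Band D ($515M), Pulse→Band A ($906M), VistaNet→Band E ($914M) — total 562+843+515+906+914 = $3740M.
Column-greedy (each band in turn goes to its best remaining operator) gives $2578M, worse by 1162.

Max total: $3740M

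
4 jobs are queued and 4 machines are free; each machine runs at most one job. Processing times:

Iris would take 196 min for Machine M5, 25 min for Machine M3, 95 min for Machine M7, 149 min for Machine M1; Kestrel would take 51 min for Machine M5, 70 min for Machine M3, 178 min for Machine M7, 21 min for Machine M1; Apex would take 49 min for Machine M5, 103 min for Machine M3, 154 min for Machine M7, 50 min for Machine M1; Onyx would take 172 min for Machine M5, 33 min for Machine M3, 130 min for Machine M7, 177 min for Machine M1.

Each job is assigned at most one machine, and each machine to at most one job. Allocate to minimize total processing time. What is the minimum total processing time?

Optimal: Iris→Machine M7 (95 min), Kestrel→Machine M1 (21 min), Apex→Machine M5 (49 min), Onyx→Machine M3 (33 min) — total 95+21+49+33 = 198 min.
Min-entry greedy (repeatedly take the single cheapest remaining cell) gives 225 min, worse by 27.

Min total: 198 min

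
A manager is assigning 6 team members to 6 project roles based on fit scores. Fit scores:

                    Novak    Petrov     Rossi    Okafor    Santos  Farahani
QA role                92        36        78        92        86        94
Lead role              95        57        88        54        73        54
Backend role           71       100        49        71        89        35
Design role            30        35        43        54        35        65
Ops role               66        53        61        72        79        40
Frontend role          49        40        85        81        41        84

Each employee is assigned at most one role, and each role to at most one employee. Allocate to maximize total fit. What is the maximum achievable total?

Max total: 516 pts

Optimal: Novak→Lead role (95 pts), Petrov→Backend role (100 pts), Rossi→Frontend role (85 pts), Okafor→QA role (92 pts), Santos→Ops role (79 pts), Farahani→Design role (65 pts) — total 95+100+85+92+79+65 = 516 pts.
Max-entry greedy (repeatedly take the single best remaining cell) gives 507 pts, worse by 9.
No other one-to-one assignment exceeds 516 pts.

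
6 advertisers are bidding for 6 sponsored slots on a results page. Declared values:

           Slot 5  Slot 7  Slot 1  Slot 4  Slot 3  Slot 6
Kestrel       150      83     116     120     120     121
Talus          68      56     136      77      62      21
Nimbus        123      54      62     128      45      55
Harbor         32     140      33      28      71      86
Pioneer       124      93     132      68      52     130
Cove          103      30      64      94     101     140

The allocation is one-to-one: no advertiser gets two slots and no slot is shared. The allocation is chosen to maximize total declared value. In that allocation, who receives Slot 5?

This is a one-to-one assignment (maximum-weight bipartite matching).
Optimal: Kestrel→Slot 3 ($120), Talus→Slot 1 ($136), Nimbus→Slot 4 ($128), Harbor→Slot 7 ($140), Pioneer→Slot 5 ($124), Cove→Slot 6 ($140) — total 120+136+128+140+124+140 = $788.
Max-entry greedy (repeatedly take the single best remaining cell) gives $746, worse by 42.
Next-best assignment: Kestrel→Slot 5, Talus→Slot 1, Nimbus→Slot 4, Harbor→Slot 7, Pioneer→Slot 6, Cove→Slot 3 = $785.
Pioneer's own top slot is Slot 1 ($132), but forcing Pioneer→Slot 1 and reassigning the rest optimally gives only $752 — worse by 36.

Pioneer receives Slot 5.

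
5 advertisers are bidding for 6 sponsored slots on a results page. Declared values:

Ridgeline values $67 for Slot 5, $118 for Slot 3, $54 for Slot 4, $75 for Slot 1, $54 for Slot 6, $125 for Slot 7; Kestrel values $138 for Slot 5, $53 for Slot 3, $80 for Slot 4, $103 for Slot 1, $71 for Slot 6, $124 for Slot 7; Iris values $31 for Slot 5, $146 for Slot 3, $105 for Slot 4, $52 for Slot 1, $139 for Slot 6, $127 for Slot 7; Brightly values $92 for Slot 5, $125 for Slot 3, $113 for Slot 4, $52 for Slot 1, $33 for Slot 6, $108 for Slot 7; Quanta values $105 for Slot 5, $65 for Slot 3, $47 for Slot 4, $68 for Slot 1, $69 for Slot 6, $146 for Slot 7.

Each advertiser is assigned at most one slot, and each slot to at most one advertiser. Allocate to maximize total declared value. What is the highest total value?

Optimal: Ridgeline→Slot 3 ($118), Kestrel→Slot 5 ($138), Iris→Slot 6 ($139), Brightly→Slot 4 ($113), Quanta→Slot 7 ($146) — total 118+138+139+113+146 = $654.
Max-entry greedy (repeatedly take the single best remaining cell) gives $618, worse by 36.

Max total: $654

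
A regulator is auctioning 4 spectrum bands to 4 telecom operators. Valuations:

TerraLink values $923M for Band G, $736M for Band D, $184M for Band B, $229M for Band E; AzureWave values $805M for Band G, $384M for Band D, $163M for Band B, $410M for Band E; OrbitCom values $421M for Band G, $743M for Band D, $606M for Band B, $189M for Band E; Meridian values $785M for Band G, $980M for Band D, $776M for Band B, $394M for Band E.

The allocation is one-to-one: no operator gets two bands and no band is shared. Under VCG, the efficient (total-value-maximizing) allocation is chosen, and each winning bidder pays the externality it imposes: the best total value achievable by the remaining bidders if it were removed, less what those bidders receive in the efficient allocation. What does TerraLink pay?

TerraLink pays $395M.

Efficient allocation: TerraLink→Band G ($923M), AzureWave→Band E ($410M), OrbitCom→Band B ($606M), Meridian→Band D ($980M); total welfare W = $2919M.
TerraLink receives Band G at value $923M, so the others get W − 923 = $1996M.
Without TerraLink: best allocation of the remaining 3 bidders over all 4 bands is AzureWave→Band G ($805M), OrbitCom→Band B ($606M), Meridian→Band D ($980M), total $2391M.
VCG payment = (others' best without TerraLink) − (others' welfare with TerraLink) = 2391 − 1996 = $395M.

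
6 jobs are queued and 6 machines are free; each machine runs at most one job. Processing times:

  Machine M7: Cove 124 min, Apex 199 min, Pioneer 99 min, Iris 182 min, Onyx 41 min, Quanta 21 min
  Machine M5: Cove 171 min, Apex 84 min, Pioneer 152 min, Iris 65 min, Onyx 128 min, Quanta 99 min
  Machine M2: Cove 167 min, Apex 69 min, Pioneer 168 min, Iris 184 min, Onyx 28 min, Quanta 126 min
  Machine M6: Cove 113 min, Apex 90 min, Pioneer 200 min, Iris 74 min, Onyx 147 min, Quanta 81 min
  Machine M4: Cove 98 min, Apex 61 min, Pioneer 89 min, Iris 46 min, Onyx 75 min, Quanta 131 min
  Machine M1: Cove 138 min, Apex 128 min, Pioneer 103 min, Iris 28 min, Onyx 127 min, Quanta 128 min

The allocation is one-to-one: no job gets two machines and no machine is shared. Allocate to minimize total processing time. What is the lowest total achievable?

Min total: 363 min

Optimal: Cove→Machine M6 (113 min), Apex→Machine M5 (84 min), Pioneer→Machine M4 (89 min), Iris→Machine M1 (28 min), Onyx→Machine M2 (28 min), Quanta→Machine M7 (21 min) — total 113+84+89+28+28+21 = 363 min.
Checked against all permutations: 363 min is optimal.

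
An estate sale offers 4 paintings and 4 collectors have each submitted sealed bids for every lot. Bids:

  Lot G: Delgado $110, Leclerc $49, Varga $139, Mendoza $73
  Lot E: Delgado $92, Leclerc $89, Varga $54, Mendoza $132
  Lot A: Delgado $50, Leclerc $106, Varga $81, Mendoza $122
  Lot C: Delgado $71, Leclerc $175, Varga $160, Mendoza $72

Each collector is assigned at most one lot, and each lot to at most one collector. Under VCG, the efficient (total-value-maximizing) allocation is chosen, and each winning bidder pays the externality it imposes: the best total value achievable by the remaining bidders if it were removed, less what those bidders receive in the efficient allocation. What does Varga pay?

Varga pays $28.

Efficient allocation: Delgado→Lot E ($92), Leclerc→Lot C ($175), Varga→Lot G ($139), Mendoza→Lot A ($122); total welfare W = $528.
Varga receives Lot G at value $139, so the others get W − 139 = $389.
Without Varga: best allocation of the remaining 3 bidders over all 4 lots is Delgado→Lot G ($110), Leclerc→Lot C ($175), Mendoza→Lot E ($132), total $417.
VCG payment = (others' best without Varga) − (others' welfare with Varga) = 417 − 389 = $28.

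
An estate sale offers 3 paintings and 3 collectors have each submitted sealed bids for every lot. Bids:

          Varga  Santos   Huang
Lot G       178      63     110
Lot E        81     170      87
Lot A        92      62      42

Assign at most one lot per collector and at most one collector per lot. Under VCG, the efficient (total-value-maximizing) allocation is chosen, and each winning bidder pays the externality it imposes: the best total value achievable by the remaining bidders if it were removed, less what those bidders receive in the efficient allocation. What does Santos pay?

Efficient allocation: Varga→Lot G ($178), Santos→Lot E ($170), Huang→Lot A ($42); total welfare W = $390.
Santos receives Lot E at value $170, so the others get W − 170 = $220.
Without Santos: best allocation of the remaining 2 bidders over all 3 lots is Varga→Lot G ($178), Huang→Lot E ($87), total $265.
VCG payment = (others' best without Santos) − (others' welfare with Santos) = 265 − 220 = $45.

Santos pays $45.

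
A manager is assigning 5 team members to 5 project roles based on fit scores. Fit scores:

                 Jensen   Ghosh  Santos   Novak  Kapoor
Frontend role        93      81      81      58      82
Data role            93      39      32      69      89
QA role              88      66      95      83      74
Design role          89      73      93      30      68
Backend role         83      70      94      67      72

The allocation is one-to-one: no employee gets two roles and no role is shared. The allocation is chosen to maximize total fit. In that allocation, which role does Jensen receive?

Jensen receives Design role.

Optimal: Jensen→Design role (89 pts), Ghosh→Frontend role (81 pts), Santos→Backend role (94 pts), Novak→QA role (83 pts), Kapoor→Data role (89 pts) — total 89+81+94+83+89 = 436 pts.
Row-greedy (each employee in turn takes its best remaining role) gives 402 pts, worse by 34.
Swapping Ghosh↔Novak (Ghosh→QA role 66 pts, Novak→Frontend role 58 pts) loses 40.
No other one-to-one assignment exceeds 436 pts.
Jensen's own top role is Frontend role (93 pts), but forcing Jensen→Frontend role and reassigning the rest optimally gives only 432 pts — worse by 4.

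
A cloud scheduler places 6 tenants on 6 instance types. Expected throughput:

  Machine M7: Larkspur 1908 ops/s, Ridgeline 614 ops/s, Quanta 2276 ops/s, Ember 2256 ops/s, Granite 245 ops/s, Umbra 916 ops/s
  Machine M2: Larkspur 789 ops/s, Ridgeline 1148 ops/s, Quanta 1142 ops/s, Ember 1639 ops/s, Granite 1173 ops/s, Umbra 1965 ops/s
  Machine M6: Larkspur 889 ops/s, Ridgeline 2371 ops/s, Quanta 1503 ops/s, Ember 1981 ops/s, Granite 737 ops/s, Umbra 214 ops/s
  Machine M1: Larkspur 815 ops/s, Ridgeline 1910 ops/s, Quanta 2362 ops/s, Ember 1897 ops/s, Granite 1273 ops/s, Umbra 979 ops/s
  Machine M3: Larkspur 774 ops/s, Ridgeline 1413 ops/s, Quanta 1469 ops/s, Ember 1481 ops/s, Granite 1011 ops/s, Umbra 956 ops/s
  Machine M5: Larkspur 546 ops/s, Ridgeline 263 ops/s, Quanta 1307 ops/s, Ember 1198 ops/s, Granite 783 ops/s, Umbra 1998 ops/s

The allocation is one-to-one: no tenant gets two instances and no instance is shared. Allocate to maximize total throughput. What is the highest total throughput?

Max total: 11293 ops/s

Optimal: Larkspur→Machine M7 (1908 ops/s), Ridgeline→Machine M6 (2371 ops/s), Quanta→Machine M1 (2362 ops/s), Ember→Machine M3 (1481 ops/s), Granite→Machine M2 (1173 ops/s), Umbra→Machine M5 (1998 ops/s) — total 1908+2371+2362+1481+1173+1998 = 11293 ops/s.
Next-best assignment: Larkspur→Machine M7, Ridgeline→Machine M6, Quanta→Machine M1, Ember→Machine M2, Granite→Machine M3, Umbra→Machine M5 = 11289 ops/s.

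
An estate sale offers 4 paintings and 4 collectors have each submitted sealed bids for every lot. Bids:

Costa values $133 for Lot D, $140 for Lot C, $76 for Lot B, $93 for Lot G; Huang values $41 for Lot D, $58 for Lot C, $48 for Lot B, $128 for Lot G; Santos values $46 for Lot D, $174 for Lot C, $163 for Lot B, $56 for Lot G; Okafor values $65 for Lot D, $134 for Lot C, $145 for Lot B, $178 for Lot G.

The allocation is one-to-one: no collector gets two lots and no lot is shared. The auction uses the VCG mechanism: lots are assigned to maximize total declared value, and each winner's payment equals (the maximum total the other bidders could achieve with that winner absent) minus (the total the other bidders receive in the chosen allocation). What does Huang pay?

Huang pays $33.

Efficient allocation: Costa→Lot D ($133), Huang→Lot G ($128), Santos→Lot C ($174), Okafor→Lot B ($145); total welfare W = $580.
Huang receives Lot G at value $128, so the others get W − 128 = $452.
Without Huang: best allocation of the remaining 3 bidders over all 4 lots is Costa→Lot D ($133), Santos→Lot C ($174), Okafor→Lot G ($178), total $485.
VCG payment = (others' best without Huang) − (others' welfare with Huang) = 485 − 452 = $33.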